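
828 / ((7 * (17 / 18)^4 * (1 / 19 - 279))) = -412870608 / 774657275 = -0.53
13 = 13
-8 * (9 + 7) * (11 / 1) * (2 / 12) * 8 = -5632 / 3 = -1877.33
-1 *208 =-208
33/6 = 11/2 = 5.50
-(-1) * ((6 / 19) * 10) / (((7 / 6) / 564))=203040 / 133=1526.62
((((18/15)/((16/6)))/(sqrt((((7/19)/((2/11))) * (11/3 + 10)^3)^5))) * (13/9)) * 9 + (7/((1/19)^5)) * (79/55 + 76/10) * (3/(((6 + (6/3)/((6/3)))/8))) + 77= 92372319 * sqrt(359898)/18226909348131487465 + 29534913107/55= 536998420.13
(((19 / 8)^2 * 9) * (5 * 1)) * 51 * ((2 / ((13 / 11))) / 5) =1822689 / 416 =4381.46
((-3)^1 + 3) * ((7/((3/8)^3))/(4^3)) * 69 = 0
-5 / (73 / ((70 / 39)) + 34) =-350 / 5227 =-0.07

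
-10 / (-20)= 1 / 2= 0.50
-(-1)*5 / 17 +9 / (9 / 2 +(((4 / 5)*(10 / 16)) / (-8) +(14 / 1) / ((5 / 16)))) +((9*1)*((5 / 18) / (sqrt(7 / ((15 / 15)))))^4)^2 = 0.48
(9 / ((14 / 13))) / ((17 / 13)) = 6.39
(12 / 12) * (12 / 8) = 3 / 2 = 1.50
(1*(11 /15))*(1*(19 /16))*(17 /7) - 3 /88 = 38453 /18480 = 2.08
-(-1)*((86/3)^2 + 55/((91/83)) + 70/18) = 239102/273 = 875.83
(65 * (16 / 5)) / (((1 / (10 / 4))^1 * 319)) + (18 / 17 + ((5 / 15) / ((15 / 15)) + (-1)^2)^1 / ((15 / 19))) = 1068338 / 244035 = 4.38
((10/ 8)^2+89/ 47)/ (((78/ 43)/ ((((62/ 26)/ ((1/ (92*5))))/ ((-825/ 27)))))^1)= -239048223/ 3494920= -68.40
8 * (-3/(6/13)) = -52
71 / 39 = 1.82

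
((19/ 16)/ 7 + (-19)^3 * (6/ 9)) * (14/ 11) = -139669/ 24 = -5819.54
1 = 1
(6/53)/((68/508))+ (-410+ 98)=-280350/901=-311.15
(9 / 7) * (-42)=-54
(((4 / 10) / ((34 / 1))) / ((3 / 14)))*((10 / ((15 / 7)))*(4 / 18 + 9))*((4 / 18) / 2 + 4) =601916 / 61965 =9.71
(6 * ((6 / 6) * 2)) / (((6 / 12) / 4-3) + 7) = 32 / 11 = 2.91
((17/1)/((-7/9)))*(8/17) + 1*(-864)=-6120/7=-874.29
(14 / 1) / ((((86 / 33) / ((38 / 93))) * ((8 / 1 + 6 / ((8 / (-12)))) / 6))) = -17556 / 1333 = -13.17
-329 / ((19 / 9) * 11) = -2961 / 209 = -14.17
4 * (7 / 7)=4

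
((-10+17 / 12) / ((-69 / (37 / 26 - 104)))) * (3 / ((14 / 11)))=-143891 / 4784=-30.08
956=956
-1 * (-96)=96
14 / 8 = 7 / 4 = 1.75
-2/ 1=-2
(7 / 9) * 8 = 56 / 9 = 6.22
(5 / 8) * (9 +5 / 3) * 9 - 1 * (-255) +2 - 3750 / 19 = 2273 / 19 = 119.63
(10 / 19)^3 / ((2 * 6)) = 0.01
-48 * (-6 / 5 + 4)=-672 / 5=-134.40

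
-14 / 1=-14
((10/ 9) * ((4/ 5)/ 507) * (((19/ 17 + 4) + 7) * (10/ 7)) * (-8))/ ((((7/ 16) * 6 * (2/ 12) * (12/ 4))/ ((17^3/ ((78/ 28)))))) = -1219256320/ 3737097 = -326.26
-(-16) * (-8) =-128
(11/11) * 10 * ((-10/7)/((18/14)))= -100/9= -11.11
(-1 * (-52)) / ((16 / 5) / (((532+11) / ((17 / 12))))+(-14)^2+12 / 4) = 423540 / 1620923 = 0.26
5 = 5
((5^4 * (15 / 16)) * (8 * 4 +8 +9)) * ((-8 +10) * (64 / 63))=175000 / 3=58333.33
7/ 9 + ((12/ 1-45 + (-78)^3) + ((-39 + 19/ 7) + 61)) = -29897249/ 63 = -474559.51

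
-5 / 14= -0.36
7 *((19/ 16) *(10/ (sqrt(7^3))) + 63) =95 *sqrt(7)/ 56 + 441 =445.49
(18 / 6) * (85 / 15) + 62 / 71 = 1269 / 71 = 17.87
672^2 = 451584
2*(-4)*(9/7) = -72/7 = -10.29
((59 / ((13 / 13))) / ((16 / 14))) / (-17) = -413 / 136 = -3.04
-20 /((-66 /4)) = 40 /33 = 1.21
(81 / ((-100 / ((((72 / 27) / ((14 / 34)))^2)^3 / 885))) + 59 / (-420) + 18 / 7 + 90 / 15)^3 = -169799174954519581010160098760788692831 / 822852628293737227510099125000000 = -206354.30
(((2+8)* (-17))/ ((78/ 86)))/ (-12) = 3655/ 234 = 15.62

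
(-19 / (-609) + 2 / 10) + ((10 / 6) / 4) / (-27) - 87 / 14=-1972673 / 328860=-6.00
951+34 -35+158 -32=1076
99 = 99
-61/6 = -10.17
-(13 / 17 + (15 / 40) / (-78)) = -2687 / 3536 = -0.76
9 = 9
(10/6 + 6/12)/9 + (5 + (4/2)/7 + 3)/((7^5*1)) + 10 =65063029/6353046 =10.24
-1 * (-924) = 924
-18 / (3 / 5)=-30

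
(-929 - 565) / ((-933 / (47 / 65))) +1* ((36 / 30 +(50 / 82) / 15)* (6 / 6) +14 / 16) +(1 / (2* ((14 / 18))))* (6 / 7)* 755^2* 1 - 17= 306131156172979 / 974686440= 314081.68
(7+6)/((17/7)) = 91/17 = 5.35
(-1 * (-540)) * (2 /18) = 60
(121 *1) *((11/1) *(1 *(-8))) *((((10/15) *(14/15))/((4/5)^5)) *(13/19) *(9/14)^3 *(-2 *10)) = 4379821875/59584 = 73506.68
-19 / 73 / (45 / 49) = -931 / 3285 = -0.28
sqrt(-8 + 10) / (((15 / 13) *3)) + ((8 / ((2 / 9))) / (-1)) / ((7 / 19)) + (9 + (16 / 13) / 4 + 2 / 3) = -87.33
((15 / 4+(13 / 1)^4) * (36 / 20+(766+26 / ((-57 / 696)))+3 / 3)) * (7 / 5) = 8573195547 / 475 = 18048832.73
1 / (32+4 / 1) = 1 / 36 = 0.03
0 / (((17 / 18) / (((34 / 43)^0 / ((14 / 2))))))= 0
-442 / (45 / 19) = -8398 / 45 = -186.62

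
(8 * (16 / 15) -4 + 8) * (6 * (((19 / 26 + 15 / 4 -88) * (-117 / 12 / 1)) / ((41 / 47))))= 28781061 / 410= 70197.71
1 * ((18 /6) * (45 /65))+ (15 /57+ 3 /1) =1319 /247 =5.34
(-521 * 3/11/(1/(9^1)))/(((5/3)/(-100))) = 844020/11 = 76729.09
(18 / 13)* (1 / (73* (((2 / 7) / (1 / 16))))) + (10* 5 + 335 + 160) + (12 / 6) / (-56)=57923605 / 106288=544.97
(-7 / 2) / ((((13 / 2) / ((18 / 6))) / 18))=-378 / 13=-29.08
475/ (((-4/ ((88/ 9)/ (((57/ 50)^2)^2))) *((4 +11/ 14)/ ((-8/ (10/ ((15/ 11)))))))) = 17500000000/ 111671379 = 156.71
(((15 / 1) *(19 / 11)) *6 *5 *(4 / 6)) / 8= 1425 / 22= 64.77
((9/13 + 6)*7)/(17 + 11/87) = 52983/19370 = 2.74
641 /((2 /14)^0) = 641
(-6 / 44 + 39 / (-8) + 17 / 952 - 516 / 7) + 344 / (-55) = -65421 / 770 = -84.96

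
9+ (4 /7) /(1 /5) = 83 /7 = 11.86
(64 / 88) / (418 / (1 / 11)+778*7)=2 / 27621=0.00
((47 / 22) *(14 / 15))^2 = 108241 / 27225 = 3.98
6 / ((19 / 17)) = 102 / 19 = 5.37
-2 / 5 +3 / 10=-0.10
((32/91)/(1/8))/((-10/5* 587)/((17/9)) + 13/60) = -261120/57670249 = -0.00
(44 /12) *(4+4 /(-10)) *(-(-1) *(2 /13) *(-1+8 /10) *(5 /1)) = -132 /65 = -2.03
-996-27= -1023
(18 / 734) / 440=9 / 161480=0.00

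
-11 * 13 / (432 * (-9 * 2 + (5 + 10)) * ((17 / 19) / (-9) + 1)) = 247 / 2016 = 0.12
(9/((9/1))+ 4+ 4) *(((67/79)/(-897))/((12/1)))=-67/94484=-0.00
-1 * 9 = -9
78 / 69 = 26 / 23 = 1.13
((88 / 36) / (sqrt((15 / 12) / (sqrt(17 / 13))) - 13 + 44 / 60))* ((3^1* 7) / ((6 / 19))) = 1463 / (9* (-184 / 15 + 13^(1 / 4)* 17^(3 / 4)* (34* sqrt(5)) / 1156)) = -14.49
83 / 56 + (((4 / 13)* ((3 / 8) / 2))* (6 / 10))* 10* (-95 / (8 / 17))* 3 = -303077 / 1456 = -208.16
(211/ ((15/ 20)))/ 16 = 211/ 12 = 17.58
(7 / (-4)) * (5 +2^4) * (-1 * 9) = 1323 / 4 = 330.75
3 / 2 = 1.50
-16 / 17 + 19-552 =-9077 / 17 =-533.94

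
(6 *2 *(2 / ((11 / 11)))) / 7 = 24 / 7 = 3.43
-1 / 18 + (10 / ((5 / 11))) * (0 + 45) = 17819 / 18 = 989.94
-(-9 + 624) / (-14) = 615 / 14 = 43.93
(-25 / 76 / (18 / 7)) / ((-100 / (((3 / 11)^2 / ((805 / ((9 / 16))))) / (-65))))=-9 / 8798732800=-0.00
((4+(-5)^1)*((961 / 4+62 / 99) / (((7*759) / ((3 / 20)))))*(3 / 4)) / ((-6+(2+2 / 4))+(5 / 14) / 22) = 95387 / 65152560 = 0.00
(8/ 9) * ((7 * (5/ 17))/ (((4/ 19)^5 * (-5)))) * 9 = -17332693/ 2176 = -7965.39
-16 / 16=-1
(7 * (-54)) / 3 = -126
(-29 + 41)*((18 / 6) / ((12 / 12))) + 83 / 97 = 3575 / 97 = 36.86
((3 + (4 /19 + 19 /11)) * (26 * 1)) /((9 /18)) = 53664 /209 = 256.77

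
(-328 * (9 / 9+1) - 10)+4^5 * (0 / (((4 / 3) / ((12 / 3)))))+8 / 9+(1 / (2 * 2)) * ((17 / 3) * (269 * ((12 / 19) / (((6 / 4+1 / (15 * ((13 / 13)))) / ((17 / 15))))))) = -3946160 / 8037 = -491.00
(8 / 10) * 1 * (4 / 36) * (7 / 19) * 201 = 1876 / 285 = 6.58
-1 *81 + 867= 786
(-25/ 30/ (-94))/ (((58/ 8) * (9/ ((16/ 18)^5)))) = 163840/ 2173062249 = 0.00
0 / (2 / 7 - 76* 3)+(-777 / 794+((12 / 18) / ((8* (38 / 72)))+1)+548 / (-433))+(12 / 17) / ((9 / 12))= -16113863 / 111048046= -0.15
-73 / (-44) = 73 / 44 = 1.66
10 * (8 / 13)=80 / 13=6.15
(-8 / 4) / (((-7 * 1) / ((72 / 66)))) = 24 / 77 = 0.31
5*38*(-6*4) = -4560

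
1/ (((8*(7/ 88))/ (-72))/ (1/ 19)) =-792/ 133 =-5.95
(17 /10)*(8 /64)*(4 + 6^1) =17 /8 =2.12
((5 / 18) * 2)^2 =25 / 81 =0.31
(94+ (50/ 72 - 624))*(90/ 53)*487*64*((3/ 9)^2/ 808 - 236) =318517669978700/ 48177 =6611405234.42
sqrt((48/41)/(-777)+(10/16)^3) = sqrt(28016808554)/339808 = 0.49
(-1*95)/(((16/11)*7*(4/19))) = -19855/448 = -44.32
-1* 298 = -298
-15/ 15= -1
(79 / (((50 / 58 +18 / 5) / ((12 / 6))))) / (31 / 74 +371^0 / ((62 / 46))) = 52555540 / 1722961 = 30.50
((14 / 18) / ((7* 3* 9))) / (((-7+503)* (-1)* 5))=-0.00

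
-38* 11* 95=-39710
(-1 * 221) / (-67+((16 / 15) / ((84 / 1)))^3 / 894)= 3087674123625 / 936082200343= 3.30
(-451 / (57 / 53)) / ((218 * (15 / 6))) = -23903 / 31065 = -0.77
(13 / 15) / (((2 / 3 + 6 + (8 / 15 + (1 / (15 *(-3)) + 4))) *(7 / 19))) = 741 / 3521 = 0.21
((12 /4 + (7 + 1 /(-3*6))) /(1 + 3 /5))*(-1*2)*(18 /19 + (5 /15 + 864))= -44142295 /4104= -10755.92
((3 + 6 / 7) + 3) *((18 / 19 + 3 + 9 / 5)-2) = 17088 / 665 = 25.70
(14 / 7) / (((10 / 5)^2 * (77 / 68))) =34 / 77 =0.44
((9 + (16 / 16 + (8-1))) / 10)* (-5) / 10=-17 / 20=-0.85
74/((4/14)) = 259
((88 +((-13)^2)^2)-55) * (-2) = -57188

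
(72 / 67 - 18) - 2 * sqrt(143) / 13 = -1134 / 67 - 2 * sqrt(143) / 13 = -18.77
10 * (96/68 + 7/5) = 478/17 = 28.12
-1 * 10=-10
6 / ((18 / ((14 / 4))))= 7 / 6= 1.17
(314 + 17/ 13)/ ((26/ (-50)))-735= -226690/ 169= -1341.36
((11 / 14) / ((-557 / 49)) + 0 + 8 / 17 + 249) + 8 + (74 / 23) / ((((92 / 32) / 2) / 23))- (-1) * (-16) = 127570795 / 435574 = 292.88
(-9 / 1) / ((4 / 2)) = -9 / 2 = -4.50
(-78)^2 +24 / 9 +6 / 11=200878 / 33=6087.21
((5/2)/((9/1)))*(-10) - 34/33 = -377/99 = -3.81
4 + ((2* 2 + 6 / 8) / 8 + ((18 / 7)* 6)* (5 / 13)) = 30657 / 2912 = 10.53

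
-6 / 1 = -6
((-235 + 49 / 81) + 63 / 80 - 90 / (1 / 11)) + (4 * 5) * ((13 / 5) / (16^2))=-31710643 / 25920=-1223.40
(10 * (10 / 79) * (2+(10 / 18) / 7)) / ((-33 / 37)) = -484700 / 164241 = -2.95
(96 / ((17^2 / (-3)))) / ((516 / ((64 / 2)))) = -0.06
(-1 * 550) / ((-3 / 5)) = 916.67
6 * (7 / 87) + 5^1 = 159 / 29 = 5.48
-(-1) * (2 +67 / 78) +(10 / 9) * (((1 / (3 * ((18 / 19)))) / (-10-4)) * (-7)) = 3.05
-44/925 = -0.05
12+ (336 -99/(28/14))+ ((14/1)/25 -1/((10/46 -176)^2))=244419453647/817292450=299.06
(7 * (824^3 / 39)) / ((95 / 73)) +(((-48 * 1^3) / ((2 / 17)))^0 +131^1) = 285892839524 / 3705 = 77164059.25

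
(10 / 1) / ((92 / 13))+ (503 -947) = -20359 / 46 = -442.59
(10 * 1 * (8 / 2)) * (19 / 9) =760 / 9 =84.44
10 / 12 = 5 / 6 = 0.83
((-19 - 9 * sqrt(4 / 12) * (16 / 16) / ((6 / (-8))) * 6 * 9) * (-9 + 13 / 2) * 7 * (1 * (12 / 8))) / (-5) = 1864.40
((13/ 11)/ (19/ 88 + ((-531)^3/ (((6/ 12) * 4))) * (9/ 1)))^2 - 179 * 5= -3146158031013835506463839/ 3515260369847860901089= -895.00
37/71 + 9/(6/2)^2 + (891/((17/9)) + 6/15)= 473.63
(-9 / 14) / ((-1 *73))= 9 / 1022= 0.01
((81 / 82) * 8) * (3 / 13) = 972 / 533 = 1.82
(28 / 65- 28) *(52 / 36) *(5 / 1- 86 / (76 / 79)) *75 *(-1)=-4789120 / 19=-252058.95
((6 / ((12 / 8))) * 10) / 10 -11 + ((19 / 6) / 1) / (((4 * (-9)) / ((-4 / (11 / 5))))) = -4063 / 594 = -6.84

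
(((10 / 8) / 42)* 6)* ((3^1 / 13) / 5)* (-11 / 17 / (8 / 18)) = -297 / 24752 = -0.01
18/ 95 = 0.19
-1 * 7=-7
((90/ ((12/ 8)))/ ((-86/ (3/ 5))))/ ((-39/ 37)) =222/ 559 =0.40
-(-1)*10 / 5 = 2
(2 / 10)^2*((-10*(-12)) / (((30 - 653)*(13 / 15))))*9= -648 / 8099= -0.08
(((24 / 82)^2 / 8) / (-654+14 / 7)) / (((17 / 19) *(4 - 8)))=0.00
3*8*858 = 20592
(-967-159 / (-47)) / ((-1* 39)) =45290 / 1833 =24.71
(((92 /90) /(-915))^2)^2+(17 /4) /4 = 48863362881703279921 /45989047418006250000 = 1.06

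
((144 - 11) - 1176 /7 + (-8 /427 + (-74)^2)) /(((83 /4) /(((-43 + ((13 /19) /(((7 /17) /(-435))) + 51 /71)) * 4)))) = -268567825655184 /334669363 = -802487.04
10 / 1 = 10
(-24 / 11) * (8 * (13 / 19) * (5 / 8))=-1560 / 209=-7.46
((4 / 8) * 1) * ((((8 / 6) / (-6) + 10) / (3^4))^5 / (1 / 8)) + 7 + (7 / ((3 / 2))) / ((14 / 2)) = 7.67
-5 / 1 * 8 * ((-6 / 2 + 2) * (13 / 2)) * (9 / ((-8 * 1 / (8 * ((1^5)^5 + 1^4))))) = -4680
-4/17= -0.24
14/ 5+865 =4339/ 5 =867.80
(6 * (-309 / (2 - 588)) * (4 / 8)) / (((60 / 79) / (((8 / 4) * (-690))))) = -1684359 / 586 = -2874.33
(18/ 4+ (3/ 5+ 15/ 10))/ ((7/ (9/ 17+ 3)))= 396/ 119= 3.33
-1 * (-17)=17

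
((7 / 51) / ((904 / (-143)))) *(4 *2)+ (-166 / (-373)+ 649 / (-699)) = -329124512 / 500856567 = -0.66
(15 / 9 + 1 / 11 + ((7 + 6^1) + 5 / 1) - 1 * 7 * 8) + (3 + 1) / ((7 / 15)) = -6392 / 231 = -27.67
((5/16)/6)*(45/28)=75/896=0.08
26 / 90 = 0.29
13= 13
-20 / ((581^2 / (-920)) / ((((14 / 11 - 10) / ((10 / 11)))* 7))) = -3.66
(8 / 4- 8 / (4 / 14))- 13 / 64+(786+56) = 52211 / 64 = 815.80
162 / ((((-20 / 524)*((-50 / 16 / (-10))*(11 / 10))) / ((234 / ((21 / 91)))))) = -688611456 / 55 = -12520208.29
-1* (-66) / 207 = 22 / 69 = 0.32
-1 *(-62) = 62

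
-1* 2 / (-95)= 2 / 95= 0.02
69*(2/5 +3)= 1173/5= 234.60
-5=-5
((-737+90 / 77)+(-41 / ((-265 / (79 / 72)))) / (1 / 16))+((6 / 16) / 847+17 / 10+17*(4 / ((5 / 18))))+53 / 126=-7857263717 / 16160760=-486.19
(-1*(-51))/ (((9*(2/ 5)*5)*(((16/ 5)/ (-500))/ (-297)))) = 1051875/ 8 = 131484.38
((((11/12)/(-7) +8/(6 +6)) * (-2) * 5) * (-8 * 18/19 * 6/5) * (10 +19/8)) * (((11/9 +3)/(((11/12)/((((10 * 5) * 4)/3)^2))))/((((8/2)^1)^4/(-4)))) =-192857.14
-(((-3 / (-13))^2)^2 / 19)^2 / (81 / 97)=-7857 / 294478790281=-0.00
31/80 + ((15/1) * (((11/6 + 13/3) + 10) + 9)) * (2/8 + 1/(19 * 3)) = 462317/4560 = 101.39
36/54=2/3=0.67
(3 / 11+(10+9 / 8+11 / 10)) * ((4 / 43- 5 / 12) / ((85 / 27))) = -1.28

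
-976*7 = -6832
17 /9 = 1.89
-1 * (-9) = 9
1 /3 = 0.33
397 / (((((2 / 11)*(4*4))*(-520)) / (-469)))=2048123 / 16640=123.08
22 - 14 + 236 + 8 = 252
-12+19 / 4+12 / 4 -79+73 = -41 / 4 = -10.25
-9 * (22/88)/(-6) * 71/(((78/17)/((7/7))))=1207/208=5.80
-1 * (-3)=3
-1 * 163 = -163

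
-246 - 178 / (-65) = -243.26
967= 967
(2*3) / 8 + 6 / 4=9 / 4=2.25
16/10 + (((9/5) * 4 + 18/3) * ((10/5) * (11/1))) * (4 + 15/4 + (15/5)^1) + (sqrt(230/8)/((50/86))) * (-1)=15617/5 - 43 * sqrt(115)/50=3114.18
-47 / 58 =-0.81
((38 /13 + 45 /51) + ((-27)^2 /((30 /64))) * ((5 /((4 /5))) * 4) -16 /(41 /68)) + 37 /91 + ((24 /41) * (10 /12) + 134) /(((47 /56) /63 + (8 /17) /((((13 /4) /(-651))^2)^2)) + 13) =38857.68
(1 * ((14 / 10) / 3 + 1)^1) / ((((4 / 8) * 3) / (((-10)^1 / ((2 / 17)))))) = -748 / 9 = -83.11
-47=-47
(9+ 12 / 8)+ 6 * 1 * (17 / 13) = 18.35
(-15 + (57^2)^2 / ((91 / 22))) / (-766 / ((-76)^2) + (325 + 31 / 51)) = 34204789008216 / 4362412145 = 7840.80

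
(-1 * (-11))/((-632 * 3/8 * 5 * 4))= -11/4740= -0.00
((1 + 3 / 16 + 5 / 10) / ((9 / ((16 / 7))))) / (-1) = -3 / 7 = -0.43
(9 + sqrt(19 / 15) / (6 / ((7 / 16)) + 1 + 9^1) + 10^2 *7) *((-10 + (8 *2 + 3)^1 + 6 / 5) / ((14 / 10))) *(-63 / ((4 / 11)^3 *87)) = -144382887 / 1856 -475167 *sqrt(285) / 1540480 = -77797.71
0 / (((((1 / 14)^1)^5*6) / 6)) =0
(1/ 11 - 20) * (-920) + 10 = 201590/ 11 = 18326.36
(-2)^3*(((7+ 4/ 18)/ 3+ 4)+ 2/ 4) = -1492/ 27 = -55.26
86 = 86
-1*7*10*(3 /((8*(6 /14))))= -245 /4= -61.25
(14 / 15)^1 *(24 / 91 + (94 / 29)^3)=30467392 / 951171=32.03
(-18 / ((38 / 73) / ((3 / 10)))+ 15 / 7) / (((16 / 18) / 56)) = -98523 / 190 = -518.54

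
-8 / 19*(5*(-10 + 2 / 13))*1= 5120 / 247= 20.73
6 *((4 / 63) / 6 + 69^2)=1799662 / 63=28566.06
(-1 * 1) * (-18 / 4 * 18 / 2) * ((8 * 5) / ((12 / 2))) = 270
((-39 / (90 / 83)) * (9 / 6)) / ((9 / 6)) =-1079 / 30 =-35.97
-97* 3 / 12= -24.25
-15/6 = -5/2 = -2.50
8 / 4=2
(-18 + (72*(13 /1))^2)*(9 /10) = 3942351 /5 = 788470.20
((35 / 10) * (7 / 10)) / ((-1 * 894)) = -49 / 17880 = -0.00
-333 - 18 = -351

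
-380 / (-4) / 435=19 / 87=0.22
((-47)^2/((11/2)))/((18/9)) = 2209/11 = 200.82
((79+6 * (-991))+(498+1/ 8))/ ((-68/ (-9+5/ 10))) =-42951/ 64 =-671.11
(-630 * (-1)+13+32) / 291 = 2.32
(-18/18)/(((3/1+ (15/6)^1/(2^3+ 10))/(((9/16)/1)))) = -0.18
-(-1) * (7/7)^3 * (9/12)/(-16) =-0.05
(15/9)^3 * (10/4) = 625/54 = 11.57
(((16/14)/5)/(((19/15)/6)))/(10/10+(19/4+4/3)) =1728/11305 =0.15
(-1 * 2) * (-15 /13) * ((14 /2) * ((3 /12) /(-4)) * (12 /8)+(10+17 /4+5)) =8925 /208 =42.91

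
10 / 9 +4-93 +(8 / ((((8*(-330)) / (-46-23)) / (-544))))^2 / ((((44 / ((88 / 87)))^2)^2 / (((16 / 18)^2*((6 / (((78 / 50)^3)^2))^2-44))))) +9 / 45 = -1695836634579170787611714121560834 / 19311685637935261320538833555225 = -87.81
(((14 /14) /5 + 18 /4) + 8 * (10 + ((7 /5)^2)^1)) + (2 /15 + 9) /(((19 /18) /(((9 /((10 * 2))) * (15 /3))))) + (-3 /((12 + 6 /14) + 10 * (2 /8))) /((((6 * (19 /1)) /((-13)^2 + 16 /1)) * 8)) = 95151241 /794200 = 119.81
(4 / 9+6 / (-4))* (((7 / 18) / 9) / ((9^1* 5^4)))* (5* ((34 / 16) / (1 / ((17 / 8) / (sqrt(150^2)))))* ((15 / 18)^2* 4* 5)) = -0.00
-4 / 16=-1 / 4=-0.25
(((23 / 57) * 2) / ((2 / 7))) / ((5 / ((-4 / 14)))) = -0.16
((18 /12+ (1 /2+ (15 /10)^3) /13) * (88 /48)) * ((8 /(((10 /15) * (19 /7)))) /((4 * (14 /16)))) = 2057 /494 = 4.16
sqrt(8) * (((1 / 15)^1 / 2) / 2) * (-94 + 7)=-29 * sqrt(2) / 10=-4.10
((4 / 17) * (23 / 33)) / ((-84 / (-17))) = 23 / 693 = 0.03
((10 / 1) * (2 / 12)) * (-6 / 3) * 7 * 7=-490 / 3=-163.33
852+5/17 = 14489/17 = 852.29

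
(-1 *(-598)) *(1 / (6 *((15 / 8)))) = 53.16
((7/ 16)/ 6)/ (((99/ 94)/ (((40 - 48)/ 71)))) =-329/ 42174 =-0.01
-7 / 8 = -0.88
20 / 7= 2.86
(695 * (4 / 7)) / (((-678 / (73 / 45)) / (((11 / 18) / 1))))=-111617 / 192213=-0.58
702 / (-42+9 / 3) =-18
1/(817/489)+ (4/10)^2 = 15493/20425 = 0.76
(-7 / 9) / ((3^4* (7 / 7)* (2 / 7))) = -49 / 1458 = -0.03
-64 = -64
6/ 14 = 3/ 7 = 0.43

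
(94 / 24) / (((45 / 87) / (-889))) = -1211707 / 180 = -6731.71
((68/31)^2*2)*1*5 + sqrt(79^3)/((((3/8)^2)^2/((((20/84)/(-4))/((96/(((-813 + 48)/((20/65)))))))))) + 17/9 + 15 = 54801.86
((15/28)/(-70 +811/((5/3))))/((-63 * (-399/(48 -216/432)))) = 125/51441768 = 0.00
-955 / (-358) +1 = 1313 / 358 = 3.67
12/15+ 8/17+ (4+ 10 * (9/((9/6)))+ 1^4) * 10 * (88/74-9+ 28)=41275746/3145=13124.24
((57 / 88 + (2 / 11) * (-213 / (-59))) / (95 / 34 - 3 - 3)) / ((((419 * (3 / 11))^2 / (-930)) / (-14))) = -457934015 / 1129032791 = -0.41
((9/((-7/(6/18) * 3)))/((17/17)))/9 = -1/63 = -0.02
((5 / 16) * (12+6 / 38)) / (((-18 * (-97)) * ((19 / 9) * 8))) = 1155 / 8964352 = 0.00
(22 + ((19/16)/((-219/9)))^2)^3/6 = 1775.24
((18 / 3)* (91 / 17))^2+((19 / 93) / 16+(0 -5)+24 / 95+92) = 45706734653 / 40853040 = 1118.81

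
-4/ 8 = -1/ 2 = -0.50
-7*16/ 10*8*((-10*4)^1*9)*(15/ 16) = 30240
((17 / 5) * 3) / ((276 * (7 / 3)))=51 / 3220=0.02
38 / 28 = 19 / 14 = 1.36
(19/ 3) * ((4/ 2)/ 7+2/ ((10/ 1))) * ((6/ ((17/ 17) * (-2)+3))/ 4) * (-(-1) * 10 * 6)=1938/ 7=276.86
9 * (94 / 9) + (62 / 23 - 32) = 1488 / 23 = 64.70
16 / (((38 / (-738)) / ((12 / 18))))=-3936 / 19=-207.16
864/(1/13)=11232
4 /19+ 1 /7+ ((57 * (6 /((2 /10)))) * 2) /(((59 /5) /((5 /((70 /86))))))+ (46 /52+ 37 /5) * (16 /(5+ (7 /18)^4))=486013944425297 /268942310455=1807.13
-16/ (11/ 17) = -272/ 11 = -24.73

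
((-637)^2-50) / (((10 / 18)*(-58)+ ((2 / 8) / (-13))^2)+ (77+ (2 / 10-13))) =49367887920 / 3891101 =12687.38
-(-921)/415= 921/415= 2.22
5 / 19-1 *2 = -33 / 19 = -1.74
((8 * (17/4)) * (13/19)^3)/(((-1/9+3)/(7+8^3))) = 13419783/6859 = 1956.52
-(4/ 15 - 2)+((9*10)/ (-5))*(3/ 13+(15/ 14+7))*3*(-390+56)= 204395336/ 1365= 149740.17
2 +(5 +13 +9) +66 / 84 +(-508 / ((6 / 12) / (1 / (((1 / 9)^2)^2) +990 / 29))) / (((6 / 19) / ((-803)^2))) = -5554910492929563 / 406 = -13682045549087.59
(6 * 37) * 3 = 666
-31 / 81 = -0.38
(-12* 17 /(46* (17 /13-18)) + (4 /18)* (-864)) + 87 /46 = -1895013 /9982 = -189.84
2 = 2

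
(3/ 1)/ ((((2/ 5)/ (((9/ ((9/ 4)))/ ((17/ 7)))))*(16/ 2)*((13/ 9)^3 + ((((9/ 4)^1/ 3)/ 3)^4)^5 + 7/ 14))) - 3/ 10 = 9538420444041171/ 68398262267617430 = 0.14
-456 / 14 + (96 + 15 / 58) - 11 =21391 / 406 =52.69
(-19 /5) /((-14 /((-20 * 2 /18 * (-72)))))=304 /7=43.43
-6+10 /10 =-5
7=7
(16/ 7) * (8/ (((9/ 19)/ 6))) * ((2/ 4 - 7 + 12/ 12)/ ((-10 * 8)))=1672/ 105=15.92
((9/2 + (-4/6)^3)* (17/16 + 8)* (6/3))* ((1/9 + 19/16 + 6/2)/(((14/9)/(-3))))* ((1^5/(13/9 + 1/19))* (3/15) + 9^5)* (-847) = 4140767675517583/131072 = 31591550258.77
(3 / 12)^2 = 1 / 16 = 0.06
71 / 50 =1.42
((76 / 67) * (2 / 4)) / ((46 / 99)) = 1881 / 1541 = 1.22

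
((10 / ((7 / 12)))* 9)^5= 1469328076800000 / 16807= 87423578080.56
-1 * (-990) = 990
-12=-12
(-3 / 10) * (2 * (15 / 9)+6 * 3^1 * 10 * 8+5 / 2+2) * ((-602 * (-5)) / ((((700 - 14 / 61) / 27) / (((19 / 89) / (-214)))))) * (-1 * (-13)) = 151959840669 / 232285016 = 654.20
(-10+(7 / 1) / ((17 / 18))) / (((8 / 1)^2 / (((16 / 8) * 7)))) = -77 / 136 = -0.57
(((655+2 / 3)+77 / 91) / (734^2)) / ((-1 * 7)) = -6401 / 36770097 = -0.00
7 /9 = 0.78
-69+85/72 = -4883/72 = -67.82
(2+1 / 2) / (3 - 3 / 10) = 0.93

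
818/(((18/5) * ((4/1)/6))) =340.83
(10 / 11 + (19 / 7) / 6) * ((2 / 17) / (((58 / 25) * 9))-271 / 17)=-1308061 / 60291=-21.70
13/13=1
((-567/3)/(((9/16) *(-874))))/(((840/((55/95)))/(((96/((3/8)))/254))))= 1408/5272405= 0.00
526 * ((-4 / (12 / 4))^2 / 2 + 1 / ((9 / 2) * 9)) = 38924 / 81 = 480.54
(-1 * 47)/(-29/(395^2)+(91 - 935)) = 7333175/131685129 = 0.06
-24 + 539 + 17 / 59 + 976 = 87986 / 59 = 1491.29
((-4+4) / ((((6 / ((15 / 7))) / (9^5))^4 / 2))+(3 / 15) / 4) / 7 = 1 / 140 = 0.01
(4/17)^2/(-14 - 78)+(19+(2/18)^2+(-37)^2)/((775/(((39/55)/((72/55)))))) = 9709075919/10014370200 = 0.97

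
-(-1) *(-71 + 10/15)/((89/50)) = -10550/267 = -39.51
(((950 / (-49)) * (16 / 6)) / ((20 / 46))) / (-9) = 17480 / 1323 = 13.21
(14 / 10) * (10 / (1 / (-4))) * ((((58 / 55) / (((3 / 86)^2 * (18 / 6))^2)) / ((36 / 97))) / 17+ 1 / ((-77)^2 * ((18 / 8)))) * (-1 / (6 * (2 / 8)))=663502084965056 / 1417077585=468218.60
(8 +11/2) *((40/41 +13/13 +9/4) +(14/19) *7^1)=789453/6232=126.68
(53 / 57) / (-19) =-53 / 1083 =-0.05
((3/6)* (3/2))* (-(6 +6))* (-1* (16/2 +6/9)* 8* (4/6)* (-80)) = -33280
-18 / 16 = -9 / 8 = -1.12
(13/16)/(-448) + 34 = 243699/7168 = 34.00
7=7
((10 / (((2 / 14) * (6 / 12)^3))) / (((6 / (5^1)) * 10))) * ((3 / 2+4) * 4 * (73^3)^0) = 3080 / 3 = 1026.67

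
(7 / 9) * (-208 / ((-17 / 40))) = 58240 / 153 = 380.65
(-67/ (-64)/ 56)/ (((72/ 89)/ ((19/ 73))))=113297/ 18837504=0.01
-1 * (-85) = 85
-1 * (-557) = 557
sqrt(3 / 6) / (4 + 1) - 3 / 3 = -1 + sqrt(2) / 10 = -0.86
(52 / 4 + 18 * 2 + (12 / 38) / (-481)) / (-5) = -89561 / 9139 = -9.80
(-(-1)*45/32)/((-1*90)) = -1/64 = -0.02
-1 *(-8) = 8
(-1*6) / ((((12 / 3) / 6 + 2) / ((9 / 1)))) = -81 / 4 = -20.25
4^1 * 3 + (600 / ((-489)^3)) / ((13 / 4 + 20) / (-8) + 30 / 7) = 144525644084 / 12043807407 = 12.00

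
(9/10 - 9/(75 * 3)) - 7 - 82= -4407/50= -88.14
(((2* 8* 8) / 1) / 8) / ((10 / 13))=104 / 5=20.80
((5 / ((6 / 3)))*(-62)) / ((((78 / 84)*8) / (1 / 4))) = -1085 / 208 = -5.22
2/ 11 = 0.18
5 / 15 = 1 / 3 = 0.33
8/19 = 0.42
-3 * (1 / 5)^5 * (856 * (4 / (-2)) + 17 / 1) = 1017 / 625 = 1.63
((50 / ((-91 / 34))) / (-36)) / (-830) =-85 / 135954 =-0.00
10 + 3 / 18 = 61 / 6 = 10.17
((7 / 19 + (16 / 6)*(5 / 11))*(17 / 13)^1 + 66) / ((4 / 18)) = 1664439 / 5434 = 306.30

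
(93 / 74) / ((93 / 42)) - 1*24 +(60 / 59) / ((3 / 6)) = -46713 / 2183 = -21.40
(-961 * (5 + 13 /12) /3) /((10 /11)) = -771683 /360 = -2143.56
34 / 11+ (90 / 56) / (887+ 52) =298141 / 96404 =3.09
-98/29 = -3.38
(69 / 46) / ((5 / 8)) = 12 / 5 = 2.40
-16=-16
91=91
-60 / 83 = -0.72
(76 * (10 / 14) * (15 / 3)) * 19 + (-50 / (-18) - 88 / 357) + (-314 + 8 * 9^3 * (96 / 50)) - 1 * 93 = 15950.11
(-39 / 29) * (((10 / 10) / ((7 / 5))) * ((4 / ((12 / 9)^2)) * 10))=-8775 / 406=-21.61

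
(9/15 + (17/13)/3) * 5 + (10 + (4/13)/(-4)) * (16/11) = 8414/429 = 19.61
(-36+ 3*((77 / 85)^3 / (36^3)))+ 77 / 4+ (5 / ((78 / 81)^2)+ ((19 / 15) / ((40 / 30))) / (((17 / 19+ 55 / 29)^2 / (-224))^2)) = 436825641401252861136504317 / 564462491718311431128000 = 773.88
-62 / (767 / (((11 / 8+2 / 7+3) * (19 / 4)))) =-1.79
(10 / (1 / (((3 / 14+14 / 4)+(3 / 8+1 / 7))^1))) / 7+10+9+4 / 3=15511 / 588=26.38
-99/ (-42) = 33/ 14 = 2.36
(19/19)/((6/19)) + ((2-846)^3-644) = -601212224.83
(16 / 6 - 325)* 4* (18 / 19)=-23208 / 19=-1221.47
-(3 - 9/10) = -21/10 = -2.10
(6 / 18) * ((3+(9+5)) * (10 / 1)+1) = 57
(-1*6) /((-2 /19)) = 57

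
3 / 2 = 1.50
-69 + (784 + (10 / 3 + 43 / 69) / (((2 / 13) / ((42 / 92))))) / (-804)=-119071003 / 1701264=-69.99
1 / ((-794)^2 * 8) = 1 / 5043488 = 0.00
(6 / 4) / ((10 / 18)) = 27 / 10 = 2.70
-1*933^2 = -870489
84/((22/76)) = 3192/11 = 290.18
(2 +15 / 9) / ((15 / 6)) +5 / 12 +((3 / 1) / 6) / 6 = 59 / 30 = 1.97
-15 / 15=-1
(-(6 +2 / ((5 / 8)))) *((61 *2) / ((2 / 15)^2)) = -63135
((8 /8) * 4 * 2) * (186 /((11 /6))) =8928 /11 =811.64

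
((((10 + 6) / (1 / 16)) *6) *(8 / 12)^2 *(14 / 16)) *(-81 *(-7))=338688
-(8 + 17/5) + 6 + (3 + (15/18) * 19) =403/30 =13.43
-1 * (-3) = 3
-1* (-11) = 11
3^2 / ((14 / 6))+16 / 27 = 841 / 189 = 4.45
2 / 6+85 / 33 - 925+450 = -5193 / 11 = -472.09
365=365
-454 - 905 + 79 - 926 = -2206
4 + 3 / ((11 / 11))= 7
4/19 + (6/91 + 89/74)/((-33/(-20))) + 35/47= 171066673/99222123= 1.72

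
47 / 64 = 0.73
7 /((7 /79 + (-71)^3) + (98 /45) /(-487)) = -12118995 /619645799972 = -0.00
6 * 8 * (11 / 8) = 66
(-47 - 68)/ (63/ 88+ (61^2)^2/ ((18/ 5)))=-91080/ 3046085587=-0.00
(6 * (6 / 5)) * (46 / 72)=23 / 5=4.60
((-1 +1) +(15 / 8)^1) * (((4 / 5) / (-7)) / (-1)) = 3 / 14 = 0.21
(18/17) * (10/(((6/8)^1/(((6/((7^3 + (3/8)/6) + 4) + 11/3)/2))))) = 26.00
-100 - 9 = -109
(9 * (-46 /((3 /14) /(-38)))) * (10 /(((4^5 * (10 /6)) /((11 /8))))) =302841 /512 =591.49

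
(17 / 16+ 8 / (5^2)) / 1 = 553 / 400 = 1.38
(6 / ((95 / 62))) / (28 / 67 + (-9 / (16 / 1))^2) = 6380544 / 1196525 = 5.33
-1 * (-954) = 954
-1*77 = -77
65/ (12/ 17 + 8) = 1105/ 148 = 7.47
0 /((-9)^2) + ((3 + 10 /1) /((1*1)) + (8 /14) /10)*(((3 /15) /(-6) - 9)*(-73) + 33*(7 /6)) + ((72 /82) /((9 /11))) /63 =588474059 /64575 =9113.03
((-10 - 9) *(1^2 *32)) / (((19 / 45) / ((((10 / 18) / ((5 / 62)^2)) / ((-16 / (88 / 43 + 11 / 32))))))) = 3160729 / 172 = 18376.33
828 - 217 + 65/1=676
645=645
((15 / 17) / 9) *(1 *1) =5 / 51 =0.10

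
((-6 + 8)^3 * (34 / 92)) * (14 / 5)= 952 / 115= 8.28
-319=-319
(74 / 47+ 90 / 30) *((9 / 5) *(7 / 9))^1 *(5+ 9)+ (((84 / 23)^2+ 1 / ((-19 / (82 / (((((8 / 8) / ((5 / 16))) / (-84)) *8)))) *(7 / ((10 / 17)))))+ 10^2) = 13118258317 / 64245992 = 204.19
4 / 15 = 0.27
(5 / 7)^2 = 25 / 49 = 0.51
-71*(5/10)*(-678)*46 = 1107174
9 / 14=0.64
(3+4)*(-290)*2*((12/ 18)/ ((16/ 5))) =-5075/ 6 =-845.83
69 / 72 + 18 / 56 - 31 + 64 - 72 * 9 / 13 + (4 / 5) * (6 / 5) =-797509 / 54600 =-14.61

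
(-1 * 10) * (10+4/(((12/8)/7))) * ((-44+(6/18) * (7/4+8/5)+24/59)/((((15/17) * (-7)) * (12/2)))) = -15702611/47790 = -328.58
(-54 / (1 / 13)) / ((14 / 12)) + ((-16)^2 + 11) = -2343 / 7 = -334.71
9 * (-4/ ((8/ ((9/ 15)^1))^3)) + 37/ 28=146299/ 112000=1.31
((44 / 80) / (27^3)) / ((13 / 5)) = 11 / 1023516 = 0.00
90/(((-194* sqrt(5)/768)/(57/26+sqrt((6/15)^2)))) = -413.05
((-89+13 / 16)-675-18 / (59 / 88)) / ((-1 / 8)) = 745793 / 118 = 6320.28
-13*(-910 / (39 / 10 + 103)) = 118300 / 1069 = 110.66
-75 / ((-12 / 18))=225 / 2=112.50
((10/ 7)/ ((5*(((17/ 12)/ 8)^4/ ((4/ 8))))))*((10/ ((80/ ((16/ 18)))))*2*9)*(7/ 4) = 42467328/ 83521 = 508.46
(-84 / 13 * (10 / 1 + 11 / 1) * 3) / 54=-98 / 13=-7.54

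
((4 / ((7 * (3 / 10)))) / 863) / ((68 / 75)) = 250 / 102697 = 0.00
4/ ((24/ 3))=1/ 2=0.50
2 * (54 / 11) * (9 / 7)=972 / 77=12.62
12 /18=2 /3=0.67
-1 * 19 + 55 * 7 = 366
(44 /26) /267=22 /3471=0.01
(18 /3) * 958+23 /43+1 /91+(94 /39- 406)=62744440 /11739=5344.96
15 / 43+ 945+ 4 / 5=203422 / 215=946.15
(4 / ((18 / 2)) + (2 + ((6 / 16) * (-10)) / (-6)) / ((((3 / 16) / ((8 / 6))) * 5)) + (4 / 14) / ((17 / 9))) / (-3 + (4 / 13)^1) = -301366 / 187425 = -1.61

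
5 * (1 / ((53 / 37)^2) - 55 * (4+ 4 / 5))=-3701035 / 2809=-1317.56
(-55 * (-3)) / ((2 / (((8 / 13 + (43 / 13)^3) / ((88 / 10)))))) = 6064425 / 17576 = 345.04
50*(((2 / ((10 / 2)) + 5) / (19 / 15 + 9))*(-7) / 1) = -2025 / 11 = -184.09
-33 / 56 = -0.59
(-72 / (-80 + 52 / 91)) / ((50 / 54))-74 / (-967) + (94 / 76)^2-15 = -60239981079 / 4852309300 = -12.41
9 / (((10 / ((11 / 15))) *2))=33 / 100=0.33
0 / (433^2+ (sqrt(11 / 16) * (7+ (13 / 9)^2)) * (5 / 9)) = 0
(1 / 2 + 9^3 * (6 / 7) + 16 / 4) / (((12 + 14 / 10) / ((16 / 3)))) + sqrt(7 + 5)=2 * sqrt(3) + 117480 / 469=253.95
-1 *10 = -10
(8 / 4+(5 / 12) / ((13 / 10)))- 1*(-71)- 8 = 5095 / 78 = 65.32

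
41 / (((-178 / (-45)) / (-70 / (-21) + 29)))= 59655 / 178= 335.14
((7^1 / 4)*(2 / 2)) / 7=1 / 4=0.25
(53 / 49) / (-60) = -53 / 2940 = -0.02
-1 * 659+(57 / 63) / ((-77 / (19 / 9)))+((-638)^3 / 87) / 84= -526740190 / 14553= -36194.61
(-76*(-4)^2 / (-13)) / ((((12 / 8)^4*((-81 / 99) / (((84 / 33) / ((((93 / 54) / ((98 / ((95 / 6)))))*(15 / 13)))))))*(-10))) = 17.90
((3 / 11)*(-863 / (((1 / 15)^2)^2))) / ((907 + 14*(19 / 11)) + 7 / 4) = -58252500 / 4561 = -12771.87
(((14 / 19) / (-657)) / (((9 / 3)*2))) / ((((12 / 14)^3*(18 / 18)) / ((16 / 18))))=-2401 / 9100107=-0.00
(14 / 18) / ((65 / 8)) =56 / 585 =0.10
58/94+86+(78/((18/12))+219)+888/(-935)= 15673744/43945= 356.67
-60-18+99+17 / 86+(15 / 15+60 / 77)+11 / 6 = 246440 / 9933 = 24.81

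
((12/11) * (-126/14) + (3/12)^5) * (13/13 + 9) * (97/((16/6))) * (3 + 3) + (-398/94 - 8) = -22699198655/1058816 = -21438.28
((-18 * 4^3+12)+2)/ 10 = -569/ 5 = -113.80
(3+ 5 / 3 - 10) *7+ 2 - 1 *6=-124 / 3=-41.33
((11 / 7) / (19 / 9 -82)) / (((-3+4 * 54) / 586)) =-19338 / 357343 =-0.05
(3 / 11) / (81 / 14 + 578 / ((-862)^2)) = 3900981 / 82767652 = 0.05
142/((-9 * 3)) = -142/27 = -5.26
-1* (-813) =813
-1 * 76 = -76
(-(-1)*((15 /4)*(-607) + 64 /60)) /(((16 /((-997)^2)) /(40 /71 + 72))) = -21846599178439 /2130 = -10256619332.60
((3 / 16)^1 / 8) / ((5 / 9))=27 / 640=0.04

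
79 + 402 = 481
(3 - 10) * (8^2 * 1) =-448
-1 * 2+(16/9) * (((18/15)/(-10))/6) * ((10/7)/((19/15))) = -2.04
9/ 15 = 3/ 5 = 0.60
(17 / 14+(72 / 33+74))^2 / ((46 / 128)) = 2273000976 / 136367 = 16668.26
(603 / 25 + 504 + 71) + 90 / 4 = 31081 / 50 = 621.62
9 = 9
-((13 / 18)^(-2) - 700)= 117976 / 169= 698.08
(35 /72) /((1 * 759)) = 0.00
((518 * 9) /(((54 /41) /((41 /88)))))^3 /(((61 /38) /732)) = 1568036015287953841 /766656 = 2045292824014.88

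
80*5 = 400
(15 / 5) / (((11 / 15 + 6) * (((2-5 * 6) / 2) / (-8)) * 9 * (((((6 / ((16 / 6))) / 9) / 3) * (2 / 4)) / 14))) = 960 / 101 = 9.50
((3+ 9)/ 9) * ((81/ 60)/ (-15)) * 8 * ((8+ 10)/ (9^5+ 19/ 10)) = -864/ 2952545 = -0.00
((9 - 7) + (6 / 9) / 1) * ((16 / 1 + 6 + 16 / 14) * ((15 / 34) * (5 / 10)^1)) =13.61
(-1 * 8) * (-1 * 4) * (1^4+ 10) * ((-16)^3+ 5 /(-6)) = -4326256 /3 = -1442085.33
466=466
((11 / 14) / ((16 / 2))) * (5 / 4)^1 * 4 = 55 / 112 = 0.49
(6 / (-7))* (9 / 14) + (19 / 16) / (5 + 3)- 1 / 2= -5661 / 6272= -0.90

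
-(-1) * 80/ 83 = 80/ 83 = 0.96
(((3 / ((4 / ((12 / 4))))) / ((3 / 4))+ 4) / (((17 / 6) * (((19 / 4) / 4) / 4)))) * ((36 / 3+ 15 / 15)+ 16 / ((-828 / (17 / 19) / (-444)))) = 24287872 / 141151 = 172.07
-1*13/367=-13/367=-0.04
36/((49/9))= 324/49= 6.61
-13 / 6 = -2.17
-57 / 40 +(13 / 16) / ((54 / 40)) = -889 / 1080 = -0.82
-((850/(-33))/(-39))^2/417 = -722500/690705873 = -0.00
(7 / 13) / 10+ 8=1047 / 130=8.05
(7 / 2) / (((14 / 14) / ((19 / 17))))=3.91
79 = 79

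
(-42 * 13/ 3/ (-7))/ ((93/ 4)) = 104/ 93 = 1.12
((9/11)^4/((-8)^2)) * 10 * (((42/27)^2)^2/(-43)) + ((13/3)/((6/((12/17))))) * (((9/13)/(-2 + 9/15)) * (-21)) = 113117255/21405142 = 5.28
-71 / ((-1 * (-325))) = -71 / 325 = -0.22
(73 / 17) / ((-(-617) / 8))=584 / 10489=0.06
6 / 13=0.46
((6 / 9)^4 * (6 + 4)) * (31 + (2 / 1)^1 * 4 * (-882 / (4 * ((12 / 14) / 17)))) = -5592800 / 81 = -69046.91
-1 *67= -67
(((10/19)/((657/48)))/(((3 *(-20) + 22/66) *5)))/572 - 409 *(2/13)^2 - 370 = -175237538602/461539507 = -379.68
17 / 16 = 1.06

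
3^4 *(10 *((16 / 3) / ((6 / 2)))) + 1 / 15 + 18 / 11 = 237881 / 165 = 1441.70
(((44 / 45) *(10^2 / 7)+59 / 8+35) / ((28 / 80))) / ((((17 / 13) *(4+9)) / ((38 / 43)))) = 2697715 / 322371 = 8.37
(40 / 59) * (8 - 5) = 120 / 59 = 2.03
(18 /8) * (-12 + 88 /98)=-1224 /49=-24.98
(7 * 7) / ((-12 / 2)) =-49 / 6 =-8.17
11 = 11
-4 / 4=-1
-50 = -50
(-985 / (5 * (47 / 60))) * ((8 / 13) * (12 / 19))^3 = -10457579520 / 708253481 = -14.77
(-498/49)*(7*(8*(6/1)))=-23904/7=-3414.86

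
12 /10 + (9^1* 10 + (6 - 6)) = 456 /5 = 91.20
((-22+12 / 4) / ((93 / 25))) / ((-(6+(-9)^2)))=475 / 8091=0.06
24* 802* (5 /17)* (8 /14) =384960 /119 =3234.96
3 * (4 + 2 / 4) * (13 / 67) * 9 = 3159 / 134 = 23.57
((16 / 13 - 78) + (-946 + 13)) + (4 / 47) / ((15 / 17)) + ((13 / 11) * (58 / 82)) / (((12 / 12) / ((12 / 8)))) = -8336427587 / 8266830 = -1008.42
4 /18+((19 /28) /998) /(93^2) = 0.22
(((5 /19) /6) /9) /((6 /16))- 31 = -47689 /1539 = -30.99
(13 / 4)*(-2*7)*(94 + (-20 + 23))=-8827 / 2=-4413.50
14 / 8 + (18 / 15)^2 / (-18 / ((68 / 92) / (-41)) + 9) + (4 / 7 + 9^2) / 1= 110994379 / 1332100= 83.32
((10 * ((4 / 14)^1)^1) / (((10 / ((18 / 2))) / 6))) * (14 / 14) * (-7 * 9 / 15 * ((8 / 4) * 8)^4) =-21233664 / 5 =-4246732.80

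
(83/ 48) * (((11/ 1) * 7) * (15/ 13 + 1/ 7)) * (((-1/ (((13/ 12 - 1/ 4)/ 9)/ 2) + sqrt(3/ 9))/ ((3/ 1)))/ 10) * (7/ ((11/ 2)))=-102837/ 650 + 34279 * sqrt(3)/ 14040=-153.98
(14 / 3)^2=196 / 9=21.78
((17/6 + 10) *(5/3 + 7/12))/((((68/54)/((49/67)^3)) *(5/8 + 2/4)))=81530757/10225942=7.97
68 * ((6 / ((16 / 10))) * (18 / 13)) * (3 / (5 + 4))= 1530 / 13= 117.69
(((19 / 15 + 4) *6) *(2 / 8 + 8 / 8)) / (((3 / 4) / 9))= 474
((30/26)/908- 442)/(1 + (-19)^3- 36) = 5217353/81376776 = 0.06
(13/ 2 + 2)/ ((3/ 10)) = 85/ 3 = 28.33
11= 11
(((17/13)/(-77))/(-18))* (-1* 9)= -17/2002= -0.01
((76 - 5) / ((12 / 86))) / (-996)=-3053 / 5976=-0.51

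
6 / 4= 3 / 2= 1.50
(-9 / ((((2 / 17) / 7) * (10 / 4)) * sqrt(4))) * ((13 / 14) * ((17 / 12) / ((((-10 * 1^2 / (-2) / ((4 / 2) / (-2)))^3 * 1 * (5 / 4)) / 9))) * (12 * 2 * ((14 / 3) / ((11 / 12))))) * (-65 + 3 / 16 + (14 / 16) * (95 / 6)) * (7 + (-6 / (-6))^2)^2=-3233677.61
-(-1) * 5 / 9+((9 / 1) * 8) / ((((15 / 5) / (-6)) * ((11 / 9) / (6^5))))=-90699209 / 99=-916153.63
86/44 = 43/22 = 1.95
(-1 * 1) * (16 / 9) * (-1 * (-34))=-544 / 9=-60.44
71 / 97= 0.73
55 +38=93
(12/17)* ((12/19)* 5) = 2.23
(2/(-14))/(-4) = 1/28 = 0.04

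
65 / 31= 2.10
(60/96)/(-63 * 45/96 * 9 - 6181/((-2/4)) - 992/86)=172/3325705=0.00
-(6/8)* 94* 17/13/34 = -141/52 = -2.71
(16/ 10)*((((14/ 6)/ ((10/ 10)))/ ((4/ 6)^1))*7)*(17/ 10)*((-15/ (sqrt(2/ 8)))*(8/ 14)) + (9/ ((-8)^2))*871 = -326373/ 320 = -1019.92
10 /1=10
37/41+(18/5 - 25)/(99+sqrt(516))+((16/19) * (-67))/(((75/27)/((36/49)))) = -8416551788/590696225+214 * sqrt(129)/46425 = -14.20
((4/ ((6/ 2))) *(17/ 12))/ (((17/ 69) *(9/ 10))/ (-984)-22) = -1282480/ 14937273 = -0.09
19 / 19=1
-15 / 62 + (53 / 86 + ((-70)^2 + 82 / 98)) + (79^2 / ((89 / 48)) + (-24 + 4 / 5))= 239619002352 / 29066065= 8243.94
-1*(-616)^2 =-379456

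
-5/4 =-1.25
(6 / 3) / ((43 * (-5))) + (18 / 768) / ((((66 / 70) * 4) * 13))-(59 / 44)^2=-312868617 / 173155840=-1.81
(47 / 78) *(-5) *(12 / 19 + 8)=-26.01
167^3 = 4657463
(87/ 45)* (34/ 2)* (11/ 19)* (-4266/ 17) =-453618/ 95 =-4774.93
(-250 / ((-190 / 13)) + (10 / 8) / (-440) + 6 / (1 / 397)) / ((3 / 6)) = 16045197 / 3344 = 4798.20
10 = 10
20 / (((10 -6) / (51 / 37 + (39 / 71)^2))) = 1566840 / 186517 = 8.40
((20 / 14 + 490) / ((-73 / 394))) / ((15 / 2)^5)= -0.11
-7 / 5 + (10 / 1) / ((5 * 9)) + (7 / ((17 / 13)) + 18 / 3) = 7784 / 765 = 10.18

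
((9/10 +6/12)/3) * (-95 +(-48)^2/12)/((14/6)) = 97/5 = 19.40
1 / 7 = 0.14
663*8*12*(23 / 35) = 1463904 / 35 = 41825.83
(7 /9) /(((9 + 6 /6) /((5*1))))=7 /18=0.39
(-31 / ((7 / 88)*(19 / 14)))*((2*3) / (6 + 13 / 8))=-261888 / 1159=-225.96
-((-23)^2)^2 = -279841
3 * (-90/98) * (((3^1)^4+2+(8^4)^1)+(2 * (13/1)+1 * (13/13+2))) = -568080/49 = -11593.47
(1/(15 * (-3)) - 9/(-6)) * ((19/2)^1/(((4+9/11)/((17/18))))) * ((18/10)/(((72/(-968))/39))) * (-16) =1486639154/35775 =41555.25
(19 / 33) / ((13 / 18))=114 / 143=0.80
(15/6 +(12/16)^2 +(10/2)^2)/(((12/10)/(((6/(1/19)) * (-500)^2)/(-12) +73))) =-5331711115/96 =-55538657.45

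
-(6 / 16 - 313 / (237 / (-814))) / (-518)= 291281 / 140304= 2.08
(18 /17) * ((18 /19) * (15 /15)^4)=324 /323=1.00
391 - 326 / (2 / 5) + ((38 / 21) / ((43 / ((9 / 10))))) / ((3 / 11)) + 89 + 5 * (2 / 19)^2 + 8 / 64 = -1454669703 / 4346440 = -334.68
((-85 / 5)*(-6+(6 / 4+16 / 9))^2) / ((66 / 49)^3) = -4802079233 / 93148704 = -51.55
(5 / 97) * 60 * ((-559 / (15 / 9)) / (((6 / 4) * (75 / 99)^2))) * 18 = -21689.11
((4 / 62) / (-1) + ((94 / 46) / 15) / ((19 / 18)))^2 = 19114384 / 4588030225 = 0.00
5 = 5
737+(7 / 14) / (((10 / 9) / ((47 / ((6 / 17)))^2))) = 697361 / 80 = 8717.01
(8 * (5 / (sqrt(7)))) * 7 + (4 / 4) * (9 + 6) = 15 + 40 * sqrt(7) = 120.83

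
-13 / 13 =-1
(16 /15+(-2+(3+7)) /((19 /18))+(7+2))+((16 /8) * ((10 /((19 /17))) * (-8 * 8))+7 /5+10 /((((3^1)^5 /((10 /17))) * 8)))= -883954513 /784890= -1126.21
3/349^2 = 3/121801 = 0.00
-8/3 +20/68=-121/51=-2.37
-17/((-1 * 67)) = 17/67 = 0.25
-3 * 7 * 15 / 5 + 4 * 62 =185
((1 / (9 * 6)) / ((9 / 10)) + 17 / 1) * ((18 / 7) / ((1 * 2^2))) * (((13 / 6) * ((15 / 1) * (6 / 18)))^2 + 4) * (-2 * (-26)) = 117456196 / 1701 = 69051.26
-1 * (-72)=72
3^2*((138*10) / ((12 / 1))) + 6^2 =1071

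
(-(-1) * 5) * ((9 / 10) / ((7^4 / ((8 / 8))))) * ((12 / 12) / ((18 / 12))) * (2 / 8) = 3 / 9604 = 0.00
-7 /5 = -1.40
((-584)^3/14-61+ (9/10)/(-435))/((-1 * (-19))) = -144403729571/192850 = -748787.81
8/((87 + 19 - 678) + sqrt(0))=-2/143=-0.01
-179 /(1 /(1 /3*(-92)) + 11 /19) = -312892 /955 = -327.64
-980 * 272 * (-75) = 19992000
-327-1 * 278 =-605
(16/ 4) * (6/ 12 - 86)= -342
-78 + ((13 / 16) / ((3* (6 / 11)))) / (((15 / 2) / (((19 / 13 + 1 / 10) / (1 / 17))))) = -1646839 / 21600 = -76.24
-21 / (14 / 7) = -21 / 2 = -10.50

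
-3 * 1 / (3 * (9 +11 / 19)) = -19 / 182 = -0.10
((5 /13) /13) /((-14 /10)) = -25 /1183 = -0.02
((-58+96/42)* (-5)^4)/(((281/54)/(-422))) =5554575000/1967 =2823881.55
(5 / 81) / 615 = 1 / 9963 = 0.00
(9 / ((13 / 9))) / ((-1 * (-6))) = 27 / 26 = 1.04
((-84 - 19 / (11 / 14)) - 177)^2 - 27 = 9837502 / 121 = 81301.67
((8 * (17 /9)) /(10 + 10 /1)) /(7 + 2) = 34 /405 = 0.08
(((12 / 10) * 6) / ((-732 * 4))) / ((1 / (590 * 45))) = -7965 / 122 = -65.29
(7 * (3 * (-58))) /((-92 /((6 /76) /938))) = 261 /234232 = 0.00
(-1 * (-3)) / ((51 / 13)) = 13 / 17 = 0.76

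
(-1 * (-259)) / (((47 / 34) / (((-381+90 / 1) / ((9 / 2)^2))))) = -3416728 / 1269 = -2692.46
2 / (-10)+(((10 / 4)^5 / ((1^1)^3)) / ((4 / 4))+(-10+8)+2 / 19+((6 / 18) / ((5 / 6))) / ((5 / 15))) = 58831 / 608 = 96.76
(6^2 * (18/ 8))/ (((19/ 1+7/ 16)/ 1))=1296/ 311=4.17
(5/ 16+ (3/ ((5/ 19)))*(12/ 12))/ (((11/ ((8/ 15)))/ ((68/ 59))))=31858/ 48675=0.65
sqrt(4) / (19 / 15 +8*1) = 30 / 139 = 0.22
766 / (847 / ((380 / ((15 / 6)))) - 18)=-116432 / 1889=-61.64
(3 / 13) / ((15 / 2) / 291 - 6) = -582 / 15067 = -0.04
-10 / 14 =-0.71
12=12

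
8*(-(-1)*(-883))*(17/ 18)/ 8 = -15011/ 18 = -833.94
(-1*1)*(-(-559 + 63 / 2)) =-1055 / 2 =-527.50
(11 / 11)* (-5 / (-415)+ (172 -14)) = 13115 / 83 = 158.01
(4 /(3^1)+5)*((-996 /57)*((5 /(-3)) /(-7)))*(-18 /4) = 830 /7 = 118.57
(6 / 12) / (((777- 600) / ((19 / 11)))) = 19 / 3894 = 0.00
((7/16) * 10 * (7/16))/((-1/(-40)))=1225/16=76.56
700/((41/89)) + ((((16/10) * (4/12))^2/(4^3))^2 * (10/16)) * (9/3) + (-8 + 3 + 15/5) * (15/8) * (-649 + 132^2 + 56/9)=-67980948709/1107000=-61410.07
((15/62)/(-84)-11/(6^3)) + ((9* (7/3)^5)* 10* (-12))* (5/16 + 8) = -14552006071/23436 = -620925.33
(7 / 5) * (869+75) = 6608 / 5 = 1321.60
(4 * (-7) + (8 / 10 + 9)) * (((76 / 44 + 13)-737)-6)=13254.56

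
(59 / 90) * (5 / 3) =59 / 54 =1.09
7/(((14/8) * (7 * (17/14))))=8/17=0.47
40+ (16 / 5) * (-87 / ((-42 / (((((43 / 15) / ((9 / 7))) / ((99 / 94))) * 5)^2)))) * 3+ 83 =27997239181 / 11908215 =2351.09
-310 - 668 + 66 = -912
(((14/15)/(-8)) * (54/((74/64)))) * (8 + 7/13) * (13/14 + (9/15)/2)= -18576/325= -57.16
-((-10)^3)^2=-1000000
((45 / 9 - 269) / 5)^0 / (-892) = -1 / 892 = -0.00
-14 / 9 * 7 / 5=-2.18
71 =71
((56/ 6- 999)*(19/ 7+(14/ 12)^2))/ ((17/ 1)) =-3049163/ 12852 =-237.25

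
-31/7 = -4.43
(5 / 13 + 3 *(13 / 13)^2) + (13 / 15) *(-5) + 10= 353 / 39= 9.05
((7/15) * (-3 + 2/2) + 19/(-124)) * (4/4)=-2021/1860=-1.09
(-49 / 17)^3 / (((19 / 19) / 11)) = -1294139 / 4913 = -263.41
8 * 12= 96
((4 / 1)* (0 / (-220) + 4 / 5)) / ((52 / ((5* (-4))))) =-16 / 13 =-1.23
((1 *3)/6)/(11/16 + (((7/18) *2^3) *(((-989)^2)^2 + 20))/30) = 360/71435144903183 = 0.00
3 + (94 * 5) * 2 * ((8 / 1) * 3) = 22563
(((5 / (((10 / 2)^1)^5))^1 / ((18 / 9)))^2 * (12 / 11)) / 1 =3 / 4296875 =0.00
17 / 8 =2.12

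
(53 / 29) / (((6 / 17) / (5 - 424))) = -377519 / 174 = -2169.65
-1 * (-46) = 46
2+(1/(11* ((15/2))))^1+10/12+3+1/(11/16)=73/10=7.30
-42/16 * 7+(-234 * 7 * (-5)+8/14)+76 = 461899/56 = 8248.20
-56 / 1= -56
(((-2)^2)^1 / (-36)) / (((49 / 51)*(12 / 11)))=-0.11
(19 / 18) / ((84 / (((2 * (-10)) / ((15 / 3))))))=-19 / 378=-0.05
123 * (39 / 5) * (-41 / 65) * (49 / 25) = -741321 / 625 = -1186.11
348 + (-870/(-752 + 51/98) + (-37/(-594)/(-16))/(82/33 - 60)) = 216242141633/619324992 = 349.16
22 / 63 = 0.35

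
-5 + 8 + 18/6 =6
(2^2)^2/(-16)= -1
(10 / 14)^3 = 125 / 343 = 0.36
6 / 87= 2 / 29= 0.07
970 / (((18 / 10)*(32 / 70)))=84875 / 72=1178.82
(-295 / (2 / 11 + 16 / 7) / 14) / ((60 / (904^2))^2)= -6772335186496 / 4275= -1584171973.45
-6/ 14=-3/ 7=-0.43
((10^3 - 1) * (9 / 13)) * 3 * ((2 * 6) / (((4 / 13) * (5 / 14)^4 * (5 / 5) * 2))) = 1554292152 / 625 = 2486867.44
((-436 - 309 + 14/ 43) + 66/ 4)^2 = 3921640129/ 7396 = 530237.98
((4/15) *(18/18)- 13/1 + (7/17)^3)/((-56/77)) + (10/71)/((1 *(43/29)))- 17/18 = 44717960101/2699890020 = 16.56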